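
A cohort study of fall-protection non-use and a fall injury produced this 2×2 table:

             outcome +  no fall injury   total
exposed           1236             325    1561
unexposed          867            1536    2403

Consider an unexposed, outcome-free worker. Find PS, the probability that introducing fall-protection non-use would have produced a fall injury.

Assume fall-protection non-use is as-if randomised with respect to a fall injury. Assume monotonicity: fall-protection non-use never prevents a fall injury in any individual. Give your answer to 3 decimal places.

PS ≈ 0.674

p₁ = P(outcome | exposed) = 1236/1561 = 0.7918
p₀ = P(outcome | unexposed) = 867/2403 = 0.3608
Under exogeneity and monotonicity, PS = (p₁ − p₀) / (1 − p₀).
PS = (0.7918 − 0.3608) / (1 − 0.3608) = 0.431 / 0.6392 ≈ 0.6743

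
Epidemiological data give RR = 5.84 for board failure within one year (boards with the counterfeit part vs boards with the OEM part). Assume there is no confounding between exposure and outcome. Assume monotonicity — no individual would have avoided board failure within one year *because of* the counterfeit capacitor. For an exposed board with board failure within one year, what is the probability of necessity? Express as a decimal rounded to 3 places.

Under exogeneity and monotonicity, PN = (RR − 1) / RR = 1 − 1/RR.
PN = (5.84 − 1) / 5.84 = 4.84 / 5.84 ≈ 0.8288

PN ≈ 0.829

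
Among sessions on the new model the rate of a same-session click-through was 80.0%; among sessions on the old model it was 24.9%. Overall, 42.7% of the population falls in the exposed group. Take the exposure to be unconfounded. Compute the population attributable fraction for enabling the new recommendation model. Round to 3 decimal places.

PAF ≈ 0.486

p₁ = 0.8, p₀ = 0.249.
Overall risk P(Y=1) = π·p₁ + (1−π)·p₀ = 0.427×0.8 + 0.573×0.249 = 0.48428.
Under exogeneity, PAF = [P(Y=1) − p₀] / P(Y=1).
PAF = (0.48428 − 0.249) / 0.48428 ≈ 0.4858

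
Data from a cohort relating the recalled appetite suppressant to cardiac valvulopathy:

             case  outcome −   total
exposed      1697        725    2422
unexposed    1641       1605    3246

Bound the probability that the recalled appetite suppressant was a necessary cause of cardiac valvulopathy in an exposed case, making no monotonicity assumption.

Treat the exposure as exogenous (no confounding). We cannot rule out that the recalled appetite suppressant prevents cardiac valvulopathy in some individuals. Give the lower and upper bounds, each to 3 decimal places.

0.278 ≤ PN ≤ 0.706

p₁ = P(outcome | exposed) = 1697/2422 = 0.70066
p₀ = P(outcome | unexposed) = 1641/3246 = 0.50555
Under exogeneity alone the bounds on PN are max{0,(p₁−p₀)/p₁} ≤ PN ≤ min{1,(1−p₀)/p₁}.
  lower = (p₁ − p₀)/p₁ = 0.19512 / 0.70066 ≈ 0.2785
  upper = min{1, (1 − p₀)/p₁} = 0.49445 / 0.70066 ≈ 0.7057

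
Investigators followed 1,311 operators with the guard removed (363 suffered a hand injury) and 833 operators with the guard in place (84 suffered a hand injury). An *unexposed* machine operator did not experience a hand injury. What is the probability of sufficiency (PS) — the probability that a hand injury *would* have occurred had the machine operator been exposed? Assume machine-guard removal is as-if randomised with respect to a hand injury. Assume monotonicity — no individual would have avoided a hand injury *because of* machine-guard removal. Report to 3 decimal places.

PS ≈ 0.196

p₁ = P(outcome | exposed) = 363/1311 = 0.27689
p₀ = P(outcome | unexposed) = 84/833 = 0.10084
Under exogeneity and monotonicity, PS = (p₁ − p₀) / (1 − p₀).
PS = (0.27689 − 0.10084) / (1 − 0.10084) = 0.17605 / 0.89916 ≈ 0.1958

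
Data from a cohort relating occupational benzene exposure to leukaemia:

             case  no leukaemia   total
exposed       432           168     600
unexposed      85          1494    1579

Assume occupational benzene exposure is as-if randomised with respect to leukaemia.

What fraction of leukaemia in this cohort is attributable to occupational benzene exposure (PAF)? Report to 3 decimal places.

PAF ≈ 0.773

p₁ = P(outcome | exposed) = 432/600 = 0.72
p₀ = P(outcome | unexposed) = 85/1579 = 0.053832
Exposure prevalence π = 600/2179 = 0.27536; overall risk P(Y=1) = 0.23726.
Under exogeneity, PAF = [P(Y=1) − p₀]/P(Y=1).
PAF = (0.23726 − 0.053832) / 0.23726 ≈ 0.7731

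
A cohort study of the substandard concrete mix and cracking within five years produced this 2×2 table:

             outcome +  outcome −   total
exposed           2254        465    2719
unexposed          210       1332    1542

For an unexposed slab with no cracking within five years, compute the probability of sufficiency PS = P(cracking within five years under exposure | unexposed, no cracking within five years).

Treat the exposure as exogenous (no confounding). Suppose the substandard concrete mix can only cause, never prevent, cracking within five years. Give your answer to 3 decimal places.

p₁ = P(outcome | exposed) = 2254/2719 = 0.82898
p₀ = P(outcome | unexposed) = 210/1542 = 0.13619
Under exogeneity and monotonicity, PS = (p₁ − p₀) / (1 − p₀).
PS = (0.82898 − 0.13619) / (1 − 0.13619) = 0.69279 / 0.86381 ≈ 0.8020

PS ≈ 0.802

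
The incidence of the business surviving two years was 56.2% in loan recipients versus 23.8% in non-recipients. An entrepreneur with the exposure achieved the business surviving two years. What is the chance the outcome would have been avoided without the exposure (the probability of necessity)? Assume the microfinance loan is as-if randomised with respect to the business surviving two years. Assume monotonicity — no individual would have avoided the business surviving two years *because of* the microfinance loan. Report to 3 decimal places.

PN ≈ 0.577

p₁ = 0.562, p₀ = 0.238.
Under exogeneity and monotonicity, PN = (p₁ − p₀) / p₁.
PN = (0.562 − 0.238) / 0.562 = 0.324 / 0.562 ≈ 0.5765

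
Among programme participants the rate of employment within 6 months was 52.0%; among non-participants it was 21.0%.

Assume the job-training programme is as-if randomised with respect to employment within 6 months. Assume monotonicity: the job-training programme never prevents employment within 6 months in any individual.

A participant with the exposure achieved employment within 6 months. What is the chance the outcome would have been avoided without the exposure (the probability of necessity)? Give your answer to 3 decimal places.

PN ≈ 0.596

p₁ = 0.52, p₀ = 0.21.
Under exogeneity and monotonicity, PN = (p₁ − p₀) / p₁.
PN = (0.52 − 0.21) / 0.52 = 0.31 / 0.52 ≈ 0.5962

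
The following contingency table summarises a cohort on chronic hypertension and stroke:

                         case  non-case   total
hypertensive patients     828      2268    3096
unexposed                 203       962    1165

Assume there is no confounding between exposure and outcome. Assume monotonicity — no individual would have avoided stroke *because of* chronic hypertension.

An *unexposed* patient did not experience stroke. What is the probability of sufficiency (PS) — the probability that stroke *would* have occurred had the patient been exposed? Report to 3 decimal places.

PS ≈ 0.113

p₁ = P(outcome | exposed) = 828/3096 = 0.26744
p₀ = P(outcome | unexposed) = 203/1165 = 0.17425
Under exogeneity and monotonicity, PS = (p₁ − p₀)/(1 − p₀).
PS = (0.26744 − 0.17425) / 0.82575 ≈ 0.1129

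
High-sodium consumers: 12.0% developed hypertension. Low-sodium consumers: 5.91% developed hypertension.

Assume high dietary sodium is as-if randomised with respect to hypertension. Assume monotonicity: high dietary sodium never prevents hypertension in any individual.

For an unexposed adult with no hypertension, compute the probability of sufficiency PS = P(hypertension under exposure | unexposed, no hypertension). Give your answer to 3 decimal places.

p₁ = 0.12, p₀ = 0.0591.
Under exogeneity and monotonicity, PS = (p₁ − p₀) / (1 − p₀).
PS = (0.12 − 0.0591) / (1 − 0.0591) = 0.0609 / 0.9409 ≈ 0.0647

PS ≈ 0.065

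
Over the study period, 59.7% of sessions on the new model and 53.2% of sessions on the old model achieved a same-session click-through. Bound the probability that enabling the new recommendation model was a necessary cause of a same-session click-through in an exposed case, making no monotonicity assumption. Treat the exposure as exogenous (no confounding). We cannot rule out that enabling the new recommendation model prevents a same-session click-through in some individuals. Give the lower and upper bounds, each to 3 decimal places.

0.109 ≤ PN ≤ 0.784

p₁ = 0.597, p₀ = 0.532.
Under exogeneity alone the bounds on PN are max{0,(p₁−p₀)/p₁} ≤ PN ≤ min{1,(1−p₀)/p₁}.
  lower = (p₁ − p₀)/p₁ = 0.065 / 0.597 ≈ 0.1089
  upper = min{1, (1 − p₀)/p₁} = 0.468 / 0.597 ≈ 0.7839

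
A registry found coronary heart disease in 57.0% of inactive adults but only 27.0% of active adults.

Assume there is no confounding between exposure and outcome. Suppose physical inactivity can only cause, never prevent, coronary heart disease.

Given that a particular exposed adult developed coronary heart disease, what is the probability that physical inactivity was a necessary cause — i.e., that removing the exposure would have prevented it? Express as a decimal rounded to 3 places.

PN ≈ 0.526

p₁ = 0.57, p₀ = 0.27.
Under exogeneity and monotonicity, PN = (p₁ − p₀) / p₁.
PN = (0.57 − 0.27) / 0.57 = 0.3 / 0.57 ≈ 0.5263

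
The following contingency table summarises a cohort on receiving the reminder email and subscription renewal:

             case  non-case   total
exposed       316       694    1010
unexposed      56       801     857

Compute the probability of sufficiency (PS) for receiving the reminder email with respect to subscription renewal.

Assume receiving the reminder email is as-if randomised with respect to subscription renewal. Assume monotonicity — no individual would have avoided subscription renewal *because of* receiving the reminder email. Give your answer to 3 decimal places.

p₁ = P(outcome | exposed) = 316/1010 = 0.31287
p₀ = P(outcome | unexposed) = 56/857 = 0.065344
Under exogeneity and monotonicity, PS = (p₁ − p₀)/(1 − p₀).
PS = (0.31287 − 0.065344) / 0.93466 ≈ 0.2648

PS ≈ 0.265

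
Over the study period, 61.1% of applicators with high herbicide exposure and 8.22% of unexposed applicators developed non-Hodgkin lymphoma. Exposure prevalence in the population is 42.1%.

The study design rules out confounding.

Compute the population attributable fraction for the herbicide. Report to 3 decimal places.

p₁ = 0.611, p₀ = 0.0822.
Overall risk P(Y=1) = π·p₁ + (1−π)·p₀ = 0.421×0.611 + 0.579×0.0822 = 0.30482.
Under exogeneity, PAF = [P(Y=1) − p₀] / P(Y=1).
PAF = (0.30482 − 0.0822) / 0.30482 ≈ 0.7303

PAF ≈ 0.730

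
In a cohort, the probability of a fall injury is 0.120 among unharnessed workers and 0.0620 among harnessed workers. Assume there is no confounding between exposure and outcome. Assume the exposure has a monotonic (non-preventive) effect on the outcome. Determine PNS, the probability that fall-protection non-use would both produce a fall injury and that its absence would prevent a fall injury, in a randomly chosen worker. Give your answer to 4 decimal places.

Let p₁ = 0.12, p₀ = 0.062.
Under exogeneity and monotonicity, PNS = p₁ − p₀.
PNS = 0.12 − 0.062 = 0.058

PNS ≈ 0.0580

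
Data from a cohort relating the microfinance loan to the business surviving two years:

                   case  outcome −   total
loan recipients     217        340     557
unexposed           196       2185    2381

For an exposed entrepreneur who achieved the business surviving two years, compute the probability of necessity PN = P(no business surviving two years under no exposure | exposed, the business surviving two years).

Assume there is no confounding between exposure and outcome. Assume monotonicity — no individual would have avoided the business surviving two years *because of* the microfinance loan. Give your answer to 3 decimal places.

PN ≈ 0.789

p₁ = P(outcome | exposed) = 217/557 = 0.38959
p₀ = P(outcome | unexposed) = 196/2381 = 0.082318
Under exogeneity and monotonicity, PN = (p₁ − p₀) / p₁.
PN = (0.38959 − 0.082318) / 0.38959 = 0.30727 / 0.38959 ≈ 0.7887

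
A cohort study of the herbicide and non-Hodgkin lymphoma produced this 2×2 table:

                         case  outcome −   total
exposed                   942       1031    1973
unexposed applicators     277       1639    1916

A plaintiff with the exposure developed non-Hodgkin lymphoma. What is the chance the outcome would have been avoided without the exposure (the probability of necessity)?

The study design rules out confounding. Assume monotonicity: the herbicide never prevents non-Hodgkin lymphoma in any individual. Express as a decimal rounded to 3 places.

p₁ = P(outcome | exposed) = 942/1973 = 0.47745
p₀ = P(outcome | unexposed) = 277/1916 = 0.14457
Under exogeneity and monotonicity, PN = (p₁ − p₀)/p₁.
PN = (0.47745 − 0.14457) / 0.47745 ≈ 0.6972

PN ≈ 0.697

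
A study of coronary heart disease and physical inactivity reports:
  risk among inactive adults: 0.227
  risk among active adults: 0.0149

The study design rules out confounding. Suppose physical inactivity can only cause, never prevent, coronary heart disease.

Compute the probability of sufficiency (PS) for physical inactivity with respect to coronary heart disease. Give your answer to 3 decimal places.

Let p₁ = 0.227, p₀ = 0.0149.
Under exogeneity and monotonicity, PS = (p₁ − p₀) / (1 − p₀).
PS = (0.227 − 0.0149) / (1 − 0.0149) = 0.2121 / 0.9851 ≈ 0.2153

PS ≈ 0.215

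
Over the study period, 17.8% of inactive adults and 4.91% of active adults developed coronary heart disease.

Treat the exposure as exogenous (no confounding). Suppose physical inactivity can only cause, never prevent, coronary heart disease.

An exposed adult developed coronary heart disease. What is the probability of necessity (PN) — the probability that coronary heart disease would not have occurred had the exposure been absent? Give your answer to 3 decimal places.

p₁ = 0.178, p₀ = 0.0491.
Under exogeneity and monotonicity, PN = (p₁ − p₀) / p₁.
PN = (0.178 − 0.0491) / 0.178 = 0.1289 / 0.178 ≈ 0.7242

PN ≈ 0.724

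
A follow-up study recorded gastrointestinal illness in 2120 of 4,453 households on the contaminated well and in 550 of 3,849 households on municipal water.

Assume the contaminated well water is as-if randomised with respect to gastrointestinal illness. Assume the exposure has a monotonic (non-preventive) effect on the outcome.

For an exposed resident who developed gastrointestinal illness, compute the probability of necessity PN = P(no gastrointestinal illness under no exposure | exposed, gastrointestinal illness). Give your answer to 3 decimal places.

PN ≈ 0.700

p₁ = P(outcome | exposed) = 2120/4453 = 0.47608
p₀ = P(outcome | unexposed) = 550/3849 = 0.14289
Under exogeneity and monotonicity, PN = (p₁ − p₀) / p₁.
PN = (0.47608 − 0.14289) / 0.47608 = 0.33319 / 0.47608 ≈ 0.6999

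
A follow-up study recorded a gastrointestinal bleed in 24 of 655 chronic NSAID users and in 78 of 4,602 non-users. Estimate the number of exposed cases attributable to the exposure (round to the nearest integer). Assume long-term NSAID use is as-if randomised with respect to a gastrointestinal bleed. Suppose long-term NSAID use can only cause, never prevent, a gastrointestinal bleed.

about 13 cases

p₁ = P(outcome | exposed) = 24/655 = 0.036641
p₀ = P(outcome | unexposed) = 78/4602 = 0.016949
PN = (p₁ − p₀)/p₁ = (0.036641 − 0.016949) / 0.036641 ≈ 0.53743.
Attributable cases ≈ PN × (exposed cases) = 0.53743 × 24 ≈ 12.90.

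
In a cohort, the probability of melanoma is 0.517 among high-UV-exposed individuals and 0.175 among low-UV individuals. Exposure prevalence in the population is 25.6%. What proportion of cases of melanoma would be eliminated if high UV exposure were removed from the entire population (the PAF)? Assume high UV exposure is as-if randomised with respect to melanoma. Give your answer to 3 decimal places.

PAF ≈ 0.333

Let p₁ = 0.517, p₀ = 0.175.
Overall risk P(Y=1) = π·p₁ + (1−π)·p₀ = 0.256×0.517 + 0.744×0.175 = 0.26255.
Under exogeneity, PAF = [P(Y=1) − p₀] / P(Y=1).
PAF = (0.26255 − 0.175) / 0.26255 ≈ 0.3335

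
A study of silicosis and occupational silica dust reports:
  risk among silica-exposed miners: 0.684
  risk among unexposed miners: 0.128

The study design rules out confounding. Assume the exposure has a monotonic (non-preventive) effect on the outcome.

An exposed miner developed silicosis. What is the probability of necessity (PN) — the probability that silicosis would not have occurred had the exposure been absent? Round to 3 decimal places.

PN ≈ 0.813

Let p₁ = 0.684, p₀ = 0.128.
Under exogeneity and monotonicity, PN = (p₁ − p₀) / p₁.
PN = (0.684 − 0.128) / 0.684 = 0.556 / 0.684 ≈ 0.8129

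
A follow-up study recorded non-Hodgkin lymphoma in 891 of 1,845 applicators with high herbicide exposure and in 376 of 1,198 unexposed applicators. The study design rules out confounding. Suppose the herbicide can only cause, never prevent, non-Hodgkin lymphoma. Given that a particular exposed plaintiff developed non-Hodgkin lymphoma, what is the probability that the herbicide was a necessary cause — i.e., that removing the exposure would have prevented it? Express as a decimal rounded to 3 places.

p₁ = P(outcome | exposed) = 891/1845 = 0.48293
p₀ = P(outcome | unexposed) = 376/1198 = 0.31386
Under exogeneity and monotonicity, PN = (p₁ − p₀) / p₁.
PN = (0.48293 − 0.31386) / 0.48293 = 0.16907 / 0.48293 ≈ 0.3501

PN ≈ 0.350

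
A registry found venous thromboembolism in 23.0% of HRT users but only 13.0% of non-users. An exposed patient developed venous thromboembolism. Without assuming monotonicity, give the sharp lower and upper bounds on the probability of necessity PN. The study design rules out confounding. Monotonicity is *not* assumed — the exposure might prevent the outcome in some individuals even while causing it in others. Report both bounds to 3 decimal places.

0.435 ≤ PN ≤ 1.000

p₁ = 0.23, p₀ = 0.13.
Under exogeneity alone the bounds on PN are max{0,(p₁−p₀)/p₁} ≤ PN ≤ min{1,(1−p₀)/p₁}.
  lower = (p₁ − p₀)/p₁ = 0.1 / 0.23 ≈ 0.4348
  upper = min{1, (1 − p₀)/p₁} = 0.87 / 0.23 ≈ 3.7826 → capped at 1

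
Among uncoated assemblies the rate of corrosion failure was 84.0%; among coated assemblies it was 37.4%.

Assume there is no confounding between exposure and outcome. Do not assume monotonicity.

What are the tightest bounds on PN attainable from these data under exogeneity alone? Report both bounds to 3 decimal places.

p₁ = 0.84, p₀ = 0.374.
Under exogeneity alone the bounds on PN are max{0,(p₁−p₀)/p₁} ≤ PN ≤ min{1,(1−p₀)/p₁}.
  lower = (p₁ − p₀)/p₁ = 0.466 / 0.84 ≈ 0.5548
  upper = min{1, (1 − p₀)/p₁} = 0.626 / 0.84 ≈ 0.7452

0.555 ≤ PN ≤ 0.745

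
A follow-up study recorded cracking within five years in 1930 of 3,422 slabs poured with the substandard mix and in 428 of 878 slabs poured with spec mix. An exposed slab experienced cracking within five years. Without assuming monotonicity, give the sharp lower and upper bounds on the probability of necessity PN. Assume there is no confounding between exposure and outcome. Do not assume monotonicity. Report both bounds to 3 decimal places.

p₁ = P(outcome | exposed) = 1930/3422 = 0.564
p₀ = P(outcome | unexposed) = 428/878 = 0.48747
Under exogeneity alone the bounds on PN are max{0,(p₁−p₀)/p₁} ≤ PN ≤ min{1,(1−p₀)/p₁}.
  lower = (p₁ − p₀)/p₁ = 0.076526 / 0.564 ≈ 0.1357
  upper = min{1, (1 − p₀)/p₁} = 0.51253 / 0.564 ≈ 0.9087

0.136 ≤ PN ≤ 0.909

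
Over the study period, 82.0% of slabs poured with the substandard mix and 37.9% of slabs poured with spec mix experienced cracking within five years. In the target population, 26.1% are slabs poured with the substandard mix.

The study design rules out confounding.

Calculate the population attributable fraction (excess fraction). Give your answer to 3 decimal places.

p₁ = 0.82, p₀ = 0.379.
Overall risk P(Y=1) = π·p₁ + (1−π)·p₀ = 0.261×0.82 + 0.739×0.379 = 0.4941.
Under exogeneity, PAF = [P(Y=1) − p₀] / P(Y=1).
PAF = (0.4941 − 0.379) / 0.4941 ≈ 0.2330

PAF ≈ 0.233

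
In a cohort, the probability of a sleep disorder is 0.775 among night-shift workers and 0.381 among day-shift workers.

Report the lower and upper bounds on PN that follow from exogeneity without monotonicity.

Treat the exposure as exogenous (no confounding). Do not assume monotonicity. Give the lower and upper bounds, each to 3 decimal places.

Let p₁ = 0.775, p₀ = 0.381.
Under exogeneity alone the bounds on PN are max{0,(p₁−p₀)/p₁} ≤ PN ≤ min{1,(1−p₀)/p₁}.
  lower = (p₁ − p₀)/p₁ = 0.394 / 0.775 ≈ 0.5084
  upper = min{1, (1 − p₀)/p₁} = 0.619 / 0.775 ≈ 0.7987

0.508 ≤ PN ≤ 0.799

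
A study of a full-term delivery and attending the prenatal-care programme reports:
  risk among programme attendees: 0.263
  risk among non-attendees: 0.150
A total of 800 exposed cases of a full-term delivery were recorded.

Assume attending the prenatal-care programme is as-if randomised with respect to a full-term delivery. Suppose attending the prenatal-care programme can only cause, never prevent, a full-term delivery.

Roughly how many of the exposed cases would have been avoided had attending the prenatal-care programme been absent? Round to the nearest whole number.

Let p₁ = 0.263, p₀ = 0.15.
PN = (p₁ − p₀)/p₁ = (0.263 − 0.15) / 0.263 ≈ 0.42966.
Attributable cases ≈ PN × (exposed cases) = 0.42966 × 800 ≈ 343.73.

about 344 cases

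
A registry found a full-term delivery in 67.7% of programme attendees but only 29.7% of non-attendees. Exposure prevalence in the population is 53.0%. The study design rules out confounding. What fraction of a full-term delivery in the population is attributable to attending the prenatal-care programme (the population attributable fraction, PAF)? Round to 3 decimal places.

p₁ = 0.677, p₀ = 0.297.
Overall risk P(Y=1) = π·p₁ + (1−π)·p₀ = 0.53×0.677 + 0.47×0.297 = 0.4984.
Under exogeneity, PAF = [P(Y=1) − p₀] / P(Y=1).
PAF = (0.4984 − 0.297) / 0.4984 ≈ 0.4041

PAF ≈ 0.404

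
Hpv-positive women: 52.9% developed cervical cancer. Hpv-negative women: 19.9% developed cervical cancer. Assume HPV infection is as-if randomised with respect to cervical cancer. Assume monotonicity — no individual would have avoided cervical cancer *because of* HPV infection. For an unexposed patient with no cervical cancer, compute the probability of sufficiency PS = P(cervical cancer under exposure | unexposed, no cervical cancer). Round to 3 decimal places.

PS ≈ 0.412

p₁ = 0.529, p₀ = 0.199.
Under exogeneity and monotonicity, PS = (p₁ − p₀) / (1 − p₀).
PS = (0.529 − 0.199) / (1 − 0.199) = 0.33 / 0.801 ≈ 0.4120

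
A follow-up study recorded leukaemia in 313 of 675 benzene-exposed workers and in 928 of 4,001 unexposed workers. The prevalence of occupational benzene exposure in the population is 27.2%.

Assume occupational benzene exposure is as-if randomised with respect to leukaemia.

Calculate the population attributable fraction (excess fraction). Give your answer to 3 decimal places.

p₁ = P(outcome | exposed) = 313/675 = 0.4637
p₀ = P(outcome | unexposed) = 928/4001 = 0.23194
Overall risk P(Y=1) = π·p₁ + (1−π)·p₀ = 0.272×0.4637 + 0.728×0.23194 = 0.29498.
Under exogeneity, PAF = [P(Y=1) − p₀] / P(Y=1).
PAF = (0.29498 − 0.23194) / 0.29498 ≈ 0.2137

PAF ≈ 0.214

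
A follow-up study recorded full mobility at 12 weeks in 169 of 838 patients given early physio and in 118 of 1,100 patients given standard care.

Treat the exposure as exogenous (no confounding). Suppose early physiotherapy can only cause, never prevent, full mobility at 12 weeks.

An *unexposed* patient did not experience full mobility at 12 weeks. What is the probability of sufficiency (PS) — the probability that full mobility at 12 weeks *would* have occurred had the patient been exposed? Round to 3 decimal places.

p₁ = P(outcome | exposed) = 169/838 = 0.20167
p₀ = P(outcome | unexposed) = 118/1100 = 0.10727
Under exogeneity and monotonicity, PS = (p₁ − p₀) / (1 − p₀).
PS = (0.20167 − 0.10727) / (1 − 0.10727) = 0.094398 / 0.89273 ≈ 0.1057

PS ≈ 0.106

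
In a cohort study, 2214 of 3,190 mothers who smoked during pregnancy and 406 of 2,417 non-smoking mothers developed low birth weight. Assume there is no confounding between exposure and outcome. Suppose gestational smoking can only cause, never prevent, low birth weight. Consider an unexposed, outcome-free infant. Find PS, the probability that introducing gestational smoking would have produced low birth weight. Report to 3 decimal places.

PS ≈ 0.632

p₁ = P(outcome | exposed) = 2214/3190 = 0.69404
p₀ = P(outcome | unexposed) = 406/2417 = 0.16798
Under exogeneity and monotonicity, PS = (p₁ − p₀) / (1 − p₀).
PS = (0.69404 − 0.16798) / (1 − 0.16798) = 0.52607 / 0.83202 ≈ 0.6323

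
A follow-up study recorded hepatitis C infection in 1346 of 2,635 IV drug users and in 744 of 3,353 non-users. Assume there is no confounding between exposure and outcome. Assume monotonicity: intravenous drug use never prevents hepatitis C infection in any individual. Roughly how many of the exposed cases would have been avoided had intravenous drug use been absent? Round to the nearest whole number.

p₁ = P(outcome | exposed) = 1346/2635 = 0.51082
p₀ = P(outcome | unexposed) = 744/3353 = 0.22189
PN = (p₁ − p₀)/p₁ = (0.51082 − 0.22189) / 0.51082 ≈ 0.56561.
Attributable cases ≈ PN × (exposed cases) = 0.56561 × 1346 ≈ 761.32.

about 761 cases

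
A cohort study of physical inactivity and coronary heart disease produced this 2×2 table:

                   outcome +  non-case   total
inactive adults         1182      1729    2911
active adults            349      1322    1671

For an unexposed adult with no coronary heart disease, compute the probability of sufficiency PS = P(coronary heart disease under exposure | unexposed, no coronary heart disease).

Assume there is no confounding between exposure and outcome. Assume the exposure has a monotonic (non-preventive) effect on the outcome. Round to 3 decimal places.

PS ≈ 0.249

p₁ = P(outcome | exposed) = 1182/2911 = 0.40605
p₀ = P(outcome | unexposed) = 349/1671 = 0.20886
Under exogeneity and monotonicity, PS = (p₁ − p₀) / (1 − p₀).
PS = (0.40605 − 0.20886) / (1 − 0.20886) = 0.19719 / 0.79114 ≈ 0.2492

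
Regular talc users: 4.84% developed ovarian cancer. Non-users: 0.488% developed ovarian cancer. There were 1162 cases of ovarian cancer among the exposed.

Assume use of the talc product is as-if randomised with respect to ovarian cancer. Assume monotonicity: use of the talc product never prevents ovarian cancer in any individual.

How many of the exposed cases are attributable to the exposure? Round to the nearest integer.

about 1045 cases

p₁ = 0.0484, p₀ = 0.00488.
PN = (p₁ − p₀)/p₁ = (0.0484 − 0.00488) / 0.0484 ≈ 0.89917.
Attributable cases ≈ PN × (exposed cases) = 0.89917 × 1162 ≈ 1044.84.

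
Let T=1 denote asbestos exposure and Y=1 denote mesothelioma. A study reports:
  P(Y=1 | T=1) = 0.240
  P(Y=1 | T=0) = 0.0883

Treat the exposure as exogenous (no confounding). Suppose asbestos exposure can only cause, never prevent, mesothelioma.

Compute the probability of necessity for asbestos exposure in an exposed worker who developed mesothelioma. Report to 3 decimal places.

Let p₁ = 0.24, p₀ = 0.0883.
Under exogeneity and monotonicity, PN = (p₁ − p₀) / p₁.
PN = (0.24 − 0.0883) / 0.24 = 0.1517 / 0.24 ≈ 0.6321

PN ≈ 0.632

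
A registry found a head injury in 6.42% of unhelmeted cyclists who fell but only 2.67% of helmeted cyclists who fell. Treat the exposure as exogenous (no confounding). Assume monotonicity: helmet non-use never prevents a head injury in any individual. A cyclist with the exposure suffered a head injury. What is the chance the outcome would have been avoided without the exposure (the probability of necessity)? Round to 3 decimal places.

PN ≈ 0.584

p₁ = 0.0642, p₀ = 0.0267.
Under exogeneity and monotonicity, PN = (p₁ − p₀) / p₁.
PN = (0.0642 − 0.0267) / 0.0642 = 0.0375 / 0.0642 ≈ 0.5841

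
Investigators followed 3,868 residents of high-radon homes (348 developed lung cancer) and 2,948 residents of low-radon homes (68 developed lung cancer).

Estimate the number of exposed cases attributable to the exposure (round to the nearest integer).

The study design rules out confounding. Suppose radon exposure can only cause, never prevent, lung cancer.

about 259 cases

p₁ = P(outcome | exposed) = 348/3868 = 0.089969
p₀ = P(outcome | unexposed) = 68/2948 = 0.023066
PN = (p₁ − p₀)/p₁ = (0.089969 − 0.023066) / 0.089969 ≈ 0.74362.
Attributable cases ≈ PN × (exposed cases) = 0.74362 × 348 ≈ 258.78.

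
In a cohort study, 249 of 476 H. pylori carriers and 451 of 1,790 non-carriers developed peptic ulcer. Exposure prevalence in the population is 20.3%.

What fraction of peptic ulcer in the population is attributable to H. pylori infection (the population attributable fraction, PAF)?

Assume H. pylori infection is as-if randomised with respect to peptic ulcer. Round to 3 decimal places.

p₁ = P(outcome | exposed) = 249/476 = 0.52311
p₀ = P(outcome | unexposed) = 451/1790 = 0.25196
Overall risk P(Y=1) = π·p₁ + (1−π)·p₀ = 0.203×0.52311 + 0.797×0.25196 = 0.307.
Under exogeneity, PAF = [P(Y=1) − p₀] / P(Y=1).
PAF = (0.307 − 0.25196) / 0.307 ≈ 0.1793

PAF ≈ 0.179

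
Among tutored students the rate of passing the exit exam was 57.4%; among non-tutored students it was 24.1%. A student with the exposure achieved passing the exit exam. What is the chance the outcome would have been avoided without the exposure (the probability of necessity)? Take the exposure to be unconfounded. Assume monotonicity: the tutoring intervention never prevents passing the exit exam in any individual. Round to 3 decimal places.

PN ≈ 0.580

p₁ = 0.574, p₀ = 0.241.
Under exogeneity and monotonicity, PN = (p₁ − p₀) / p₁.
PN = (0.574 − 0.241) / 0.574 = 0.333 / 0.574 ≈ 0.5801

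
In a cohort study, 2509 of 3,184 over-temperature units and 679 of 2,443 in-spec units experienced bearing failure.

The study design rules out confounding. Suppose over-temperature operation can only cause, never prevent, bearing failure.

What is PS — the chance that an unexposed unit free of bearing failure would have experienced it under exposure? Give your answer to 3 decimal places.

PS ≈ 0.706

p₁ = P(outcome | exposed) = 2509/3184 = 0.788
p₀ = P(outcome | unexposed) = 679/2443 = 0.27794
Under exogeneity and monotonicity, PS = (p₁ − p₀) / (1 − p₀).
PS = (0.788 − 0.27794) / (1 − 0.27794) = 0.51007 / 0.72206 ≈ 0.7064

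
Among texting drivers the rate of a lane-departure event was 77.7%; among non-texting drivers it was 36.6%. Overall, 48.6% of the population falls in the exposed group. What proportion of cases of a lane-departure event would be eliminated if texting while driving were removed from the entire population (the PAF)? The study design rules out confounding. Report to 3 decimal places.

p₁ = 0.777, p₀ = 0.366.
Overall risk P(Y=1) = π·p₁ + (1−π)·p₀ = 0.486×0.777 + 0.514×0.366 = 0.56575.
Under exogeneity, PAF = [P(Y=1) − p₀] / P(Y=1).
PAF = (0.56575 − 0.366) / 0.56575 ≈ 0.3531

PAF ≈ 0.353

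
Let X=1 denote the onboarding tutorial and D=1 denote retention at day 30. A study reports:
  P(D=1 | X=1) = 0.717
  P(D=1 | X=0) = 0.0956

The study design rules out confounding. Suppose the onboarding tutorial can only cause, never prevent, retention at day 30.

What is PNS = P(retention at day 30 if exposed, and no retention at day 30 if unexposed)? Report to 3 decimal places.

Let p₁ = 0.717, p₀ = 0.0956.
Under exogeneity and monotonicity, PNS = p₁ − p₀.
PNS = 0.717 − 0.0956 = 0.6214

PNS ≈ 0.621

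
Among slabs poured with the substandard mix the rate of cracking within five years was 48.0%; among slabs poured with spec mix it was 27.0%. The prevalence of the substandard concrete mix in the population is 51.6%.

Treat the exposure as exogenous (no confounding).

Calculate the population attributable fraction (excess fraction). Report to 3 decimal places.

PAF ≈ 0.286

p₁ = 0.48, p₀ = 0.27.
Overall risk P(Y=1) = π·p₁ + (1−π)·p₀ = 0.516×0.48 + 0.484×0.27 = 0.37836.
Under exogeneity, PAF = [P(Y=1) − p₀] / P(Y=1).
PAF = (0.37836 − 0.27) / 0.37836 ≈ 0.2864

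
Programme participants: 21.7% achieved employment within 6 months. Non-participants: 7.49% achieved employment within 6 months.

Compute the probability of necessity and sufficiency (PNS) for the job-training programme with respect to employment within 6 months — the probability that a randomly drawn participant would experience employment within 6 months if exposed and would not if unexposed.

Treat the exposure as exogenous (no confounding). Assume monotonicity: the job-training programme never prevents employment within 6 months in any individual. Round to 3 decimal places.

p₁ = 0.217, p₀ = 0.0749.
Under exogeneity and monotonicity, PNS = p₁ − p₀.
PNS = 0.217 − 0.0749 = 0.1421

PNS ≈ 0.142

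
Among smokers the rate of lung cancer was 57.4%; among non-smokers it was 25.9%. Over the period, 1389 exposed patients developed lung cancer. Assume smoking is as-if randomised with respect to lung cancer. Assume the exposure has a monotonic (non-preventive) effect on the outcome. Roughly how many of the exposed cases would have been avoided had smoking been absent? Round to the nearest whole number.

p₁ = 0.574, p₀ = 0.259.
PN = (p₁ − p₀)/p₁ = (0.574 − 0.259) / 0.574 ≈ 0.54878.
Attributable cases ≈ PN × (exposed cases) = 0.54878 × 1389 ≈ 762.26.

about 762 cases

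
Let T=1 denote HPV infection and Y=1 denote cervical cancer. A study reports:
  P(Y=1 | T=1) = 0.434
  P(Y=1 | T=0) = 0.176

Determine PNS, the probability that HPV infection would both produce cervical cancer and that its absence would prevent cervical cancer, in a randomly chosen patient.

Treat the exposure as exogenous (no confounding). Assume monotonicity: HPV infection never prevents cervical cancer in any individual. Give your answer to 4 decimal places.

PNS ≈ 0.2580

Let p₁ = 0.434, p₀ = 0.176.
Under exogeneity and monotonicity, PNS = p₁ − p₀.
PNS = 0.434 − 0.176 = 0.258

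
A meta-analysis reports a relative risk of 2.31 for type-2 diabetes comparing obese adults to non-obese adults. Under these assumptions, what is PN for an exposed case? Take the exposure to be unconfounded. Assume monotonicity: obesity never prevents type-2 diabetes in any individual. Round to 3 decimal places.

Under exogeneity and monotonicity, PN = (RR − 1) / RR = 1 − 1/RR.
PN = (2.31 − 1) / 2.31 = 1.31 / 2.31 ≈ 0.5671

PN ≈ 0.567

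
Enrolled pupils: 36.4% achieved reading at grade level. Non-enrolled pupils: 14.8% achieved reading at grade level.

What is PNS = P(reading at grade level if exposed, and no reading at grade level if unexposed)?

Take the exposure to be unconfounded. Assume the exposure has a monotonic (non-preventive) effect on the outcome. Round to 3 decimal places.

PNS ≈ 0.216

p₁ = 0.364, p₀ = 0.148.
Under exogeneity and monotonicity, PNS = p₁ − p₀.
PNS = 0.364 − 0.148 = 0.216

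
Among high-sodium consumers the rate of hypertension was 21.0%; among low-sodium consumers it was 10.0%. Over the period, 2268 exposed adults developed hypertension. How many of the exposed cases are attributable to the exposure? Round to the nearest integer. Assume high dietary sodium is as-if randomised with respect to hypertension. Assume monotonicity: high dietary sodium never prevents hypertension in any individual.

p₁ = 0.21, p₀ = 0.1.
PN = (p₁ − p₀)/p₁ = (0.21 − 0.1) / 0.21 ≈ 0.52381.
Attributable cases ≈ PN × (exposed cases) = 0.52381 × 2268 ≈ 1188.00.

about 1188 cases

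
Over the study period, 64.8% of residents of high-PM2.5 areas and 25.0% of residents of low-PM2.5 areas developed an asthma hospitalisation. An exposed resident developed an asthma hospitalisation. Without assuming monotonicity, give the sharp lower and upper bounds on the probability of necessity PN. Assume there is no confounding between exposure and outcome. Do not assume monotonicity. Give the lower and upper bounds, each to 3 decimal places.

0.614 ≤ PN ≤ 1.000

p₁ = 0.648, p₀ = 0.25.
Under exogeneity alone the bounds on PN are max{0,(p₁−p₀)/p₁} ≤ PN ≤ min{1,(1−p₀)/p₁}.
  lower = (p₁ − p₀)/p₁ = 0.398 / 0.648 ≈ 0.6142
  upper = min{1, (1 − p₀)/p₁} = 0.75 / 0.648 ≈ 1.1574 → capped at 1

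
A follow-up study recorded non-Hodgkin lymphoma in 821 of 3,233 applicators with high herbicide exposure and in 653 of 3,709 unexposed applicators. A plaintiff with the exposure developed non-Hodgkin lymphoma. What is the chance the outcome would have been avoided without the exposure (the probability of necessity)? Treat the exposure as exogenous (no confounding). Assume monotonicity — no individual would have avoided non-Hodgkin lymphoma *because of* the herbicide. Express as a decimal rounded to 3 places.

PN ≈ 0.307

p₁ = P(outcome | exposed) = 821/3233 = 0.25394
p₀ = P(outcome | unexposed) = 653/3709 = 0.17606
Under exogeneity and monotonicity, PN = (p₁ − p₀) / p₁.
PN = (0.25394 − 0.17606) / 0.25394 = 0.077885 / 0.25394 ≈ 0.3067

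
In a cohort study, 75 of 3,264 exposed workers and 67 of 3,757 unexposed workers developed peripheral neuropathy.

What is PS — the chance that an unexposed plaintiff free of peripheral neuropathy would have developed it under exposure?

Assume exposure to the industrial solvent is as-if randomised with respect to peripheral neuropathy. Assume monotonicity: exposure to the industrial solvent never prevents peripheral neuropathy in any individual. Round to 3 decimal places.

p₁ = P(outcome | exposed) = 75/3264 = 0.022978
p₀ = P(outcome | unexposed) = 67/3757 = 0.017833
Under exogeneity and monotonicity, PS = (p₁ − p₀) / (1 − p₀).
PS = (0.022978 − 0.017833) / (1 − 0.017833) = 0.0051446 / 0.98217 ≈ 0.0052

PS ≈ 0.005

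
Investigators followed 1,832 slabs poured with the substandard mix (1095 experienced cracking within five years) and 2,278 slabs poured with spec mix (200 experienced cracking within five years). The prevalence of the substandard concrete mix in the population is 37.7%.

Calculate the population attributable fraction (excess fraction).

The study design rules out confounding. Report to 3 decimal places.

PAF ≈ 0.686

p₁ = P(outcome | exposed) = 1095/1832 = 0.59771
p₀ = P(outcome | unexposed) = 200/2278 = 0.087796
Overall risk P(Y=1) = π·p₁ + (1−π)·p₀ = 0.377×0.59771 + 0.623×0.087796 = 0.28003.
Under exogeneity, PAF = [P(Y=1) − p₀] / P(Y=1).
PAF = (0.28003 − 0.087796) / 0.28003 ≈ 0.6865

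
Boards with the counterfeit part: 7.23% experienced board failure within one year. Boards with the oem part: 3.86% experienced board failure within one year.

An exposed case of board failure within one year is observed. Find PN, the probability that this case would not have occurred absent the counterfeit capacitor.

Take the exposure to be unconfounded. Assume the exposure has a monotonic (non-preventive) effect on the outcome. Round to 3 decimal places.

p₁ = 0.0723, p₀ = 0.0386.
Under exogeneity and monotonicity, PN = (p₁ − p₀) / p₁.
PN = (0.0723 − 0.0386) / 0.0723 = 0.0337 / 0.0723 ≈ 0.4661

PN ≈ 0.466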